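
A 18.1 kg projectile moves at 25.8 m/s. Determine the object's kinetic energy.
KE = ½mv² = ½(18.1)(25.8)² = 6024 J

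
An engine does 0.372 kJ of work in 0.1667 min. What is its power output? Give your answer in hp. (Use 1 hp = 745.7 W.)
Convert to SI: W = 372.0 J, t = 10.002 s
P = W/t = 372.0/10.002 = 37.1926 W = 0.04988 hp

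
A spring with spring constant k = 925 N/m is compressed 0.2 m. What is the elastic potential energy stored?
PE = ½kx² = ½(925)(0.2)² = 18.5 J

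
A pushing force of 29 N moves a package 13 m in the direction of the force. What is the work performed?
W = F·d = (29)(13) = 377.0 J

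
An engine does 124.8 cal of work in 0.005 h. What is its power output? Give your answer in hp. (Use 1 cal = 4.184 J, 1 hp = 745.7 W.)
Convert to SI: W = 522.163 J, t = 18.0 s
P = W/t = 522.163/18.0 = 29.0091 W = 0.0389 hp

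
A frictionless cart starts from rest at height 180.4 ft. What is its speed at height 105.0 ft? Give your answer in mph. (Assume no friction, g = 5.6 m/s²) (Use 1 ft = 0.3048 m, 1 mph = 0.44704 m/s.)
Convert to SI: h₁−h₂ = 22.9819 m
mgh₁ = mgh₂ + ½mv² ⇒ v = √(2g(h₁−h₂)) = √(2·5.6·22.9819) = 16.0436 m/s = 35.89 mph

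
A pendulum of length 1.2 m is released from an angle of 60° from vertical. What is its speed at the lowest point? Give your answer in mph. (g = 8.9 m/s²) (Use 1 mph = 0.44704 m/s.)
h = L(1 − cosθ) = 1.2(1 − cos60°) = 0.6 m
v = √(2gh) = √(2·8.9·0.6) = 3.26803 m/s = 7.31 mph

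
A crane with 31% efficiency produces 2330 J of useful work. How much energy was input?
W_in = W_out/η = 2330/0.31 = 7516 J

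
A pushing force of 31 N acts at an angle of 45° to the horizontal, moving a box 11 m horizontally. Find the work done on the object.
W = F·d·cosθ = (31)(11)cos(45°) = 241.1 J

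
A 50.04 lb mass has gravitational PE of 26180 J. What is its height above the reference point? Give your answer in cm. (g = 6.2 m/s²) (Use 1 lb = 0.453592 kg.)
Convert to SI: m = 22.6977 kg, PE = 26180.0 J
h = PE/(mg) = 26180.0/(22.6977·6.2) = 186.035 m = 18600 cm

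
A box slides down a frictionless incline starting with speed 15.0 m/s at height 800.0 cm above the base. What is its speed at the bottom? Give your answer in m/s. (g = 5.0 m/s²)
Convert to SI: v₀ = 15.0 m/s, h = 8.0 m
½mv₀² + mgh = ½mv² ⇒ v = √(v₀² + 2gh) = √(15.0² + 2·5.0·8.0) = 17.46 m/s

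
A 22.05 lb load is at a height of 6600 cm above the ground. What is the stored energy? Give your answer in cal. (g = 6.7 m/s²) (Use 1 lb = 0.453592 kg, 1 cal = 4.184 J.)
Convert to SI: m = 10.0017 kg, h = 66.0 m
PE = mgh = (10.0017)(6.7)(66.0) = 4422.75 J = 1057 cal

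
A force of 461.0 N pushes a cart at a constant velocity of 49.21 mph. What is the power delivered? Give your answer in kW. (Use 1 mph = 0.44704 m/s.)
Convert to SI: F = 461.0 N, v = 21.9988 m/s
P = Fv = (461.0)(21.9988) = 10141.5 W = 10.14 kW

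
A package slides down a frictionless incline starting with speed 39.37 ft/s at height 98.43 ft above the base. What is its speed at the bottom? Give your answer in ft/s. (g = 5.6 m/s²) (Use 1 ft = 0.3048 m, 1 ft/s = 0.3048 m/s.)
Convert to SI: v₀ = 12.0 m/s, h = 30.0015 m
½mv₀² + mgh = ½mv² ⇒ v = √(v₀² + 2gh) = √(12.0² + 2·5.6·30.0015) = 21.9093 m/s = 71.88 ft/s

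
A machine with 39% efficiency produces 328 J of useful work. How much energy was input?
W_in = W_out/η = 328/0.39 = 841.0 J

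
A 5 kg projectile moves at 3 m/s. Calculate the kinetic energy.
KE = ½mv² = ½(5)(3)² = 22.5 J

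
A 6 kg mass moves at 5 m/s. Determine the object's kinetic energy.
KE = ½mv² = ½(6)(5)² = 75.0 J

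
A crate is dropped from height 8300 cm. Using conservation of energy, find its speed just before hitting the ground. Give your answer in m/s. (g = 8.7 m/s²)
Convert to SI: h = 83.0 m
mgh = ½mv² ⇒ v = √(2gh) = √(2·8.7·83.0) = 38.0 m/s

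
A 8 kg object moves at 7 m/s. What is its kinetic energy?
KE = ½mv² = ½(8)(7)² = 196.0 J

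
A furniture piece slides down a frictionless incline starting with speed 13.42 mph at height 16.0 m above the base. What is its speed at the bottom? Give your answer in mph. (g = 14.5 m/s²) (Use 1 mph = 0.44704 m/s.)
Convert to SI: v₀ = 5.99928 m/s, h = 16.0 m
½mv₀² + mgh = ½mv² ⇒ v = √(v₀² + 2gh) = √(5.99928² + 2·14.5·16.0) = 22.3605 m/s = 50.02 mph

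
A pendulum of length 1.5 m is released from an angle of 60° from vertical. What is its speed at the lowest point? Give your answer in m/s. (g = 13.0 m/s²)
h = L(1 − cosθ) = 1.5(1 − cos60°) = 0.75 m
v = √(2gh) = √(2·13.0·0.75) = 4.416 m/s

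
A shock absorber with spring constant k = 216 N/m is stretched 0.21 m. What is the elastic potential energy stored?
PE = ½kx² = ½(216)(0.21)² = 4.763 J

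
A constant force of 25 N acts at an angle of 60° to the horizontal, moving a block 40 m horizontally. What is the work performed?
W = F·d·cosθ = (25)(40)cos(60°) = 500.0 J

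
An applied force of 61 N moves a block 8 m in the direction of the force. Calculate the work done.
W = F·d = (61)(8) = 488.0 J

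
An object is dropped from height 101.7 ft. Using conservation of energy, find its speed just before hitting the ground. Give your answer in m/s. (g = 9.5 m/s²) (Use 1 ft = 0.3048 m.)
Convert to SI: h = 30.9982 m
mgh = ½mv² ⇒ v = √(2gh) = √(2·9.5·30.9982) = 24.27 m/s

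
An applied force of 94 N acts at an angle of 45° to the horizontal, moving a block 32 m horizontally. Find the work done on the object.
W = F·d·cosθ = (94)(32)cos(45°) = 2127 J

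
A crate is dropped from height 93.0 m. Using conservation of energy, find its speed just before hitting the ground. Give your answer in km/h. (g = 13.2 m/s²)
mgh = ½mv² ⇒ v = √(2gh) = √(2·13.2·93.0) = 49.55 m/s = 178.4 km/h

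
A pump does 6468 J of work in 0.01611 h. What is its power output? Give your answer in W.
Convert to SI: W = 6468.0 J, t = 57.996 s
P = W/t = 6468.0/57.996 = 111.5 W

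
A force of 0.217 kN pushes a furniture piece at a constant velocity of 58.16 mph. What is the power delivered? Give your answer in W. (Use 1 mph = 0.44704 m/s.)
Convert to SI: F = 217.0 N, v = 25.9998 m/s
P = Fv = (217.0)(25.9998) = 5642 W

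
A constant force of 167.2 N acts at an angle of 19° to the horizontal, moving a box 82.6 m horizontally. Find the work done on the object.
W = F·d·cosθ = (167.2)(82.6)cos(19°) = 13060 J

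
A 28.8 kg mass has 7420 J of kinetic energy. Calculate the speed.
v = √(2·KE/m) = √(2·7420/28.8) = 22.7 m/s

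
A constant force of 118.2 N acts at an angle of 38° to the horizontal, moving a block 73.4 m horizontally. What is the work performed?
W = F·d·cosθ = (118.2)(73.4)cos(38°) = 6837 J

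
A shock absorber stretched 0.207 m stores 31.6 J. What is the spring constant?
k = 2·PE/x² = 2·31.6/(0.207)² = 1475 N/m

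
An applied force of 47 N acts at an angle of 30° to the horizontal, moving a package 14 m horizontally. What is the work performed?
W = F·d·cosθ = (47)(14)cos(30°) = 569.8 J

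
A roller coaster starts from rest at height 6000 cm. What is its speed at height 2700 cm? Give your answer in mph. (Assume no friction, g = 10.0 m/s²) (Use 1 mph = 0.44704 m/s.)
Convert to SI: h₁−h₂ = 33.0 m
mgh₁ = mgh₂ + ½mv² ⇒ v = √(2g(h₁−h₂)) = √(2·10.0·33.0) = 25.6905 m/s = 57.47 mph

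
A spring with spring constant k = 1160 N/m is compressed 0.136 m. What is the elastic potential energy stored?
PE = ½kx² = ½(1160)(0.136)² = 10.73 J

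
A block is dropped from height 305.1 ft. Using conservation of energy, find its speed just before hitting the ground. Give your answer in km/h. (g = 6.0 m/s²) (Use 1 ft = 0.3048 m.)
Convert to SI: h = 92.9945 m
mgh = ½mv² ⇒ v = √(2gh) = √(2·6.0·92.9945) = 33.4056 m/s = 120.3 km/h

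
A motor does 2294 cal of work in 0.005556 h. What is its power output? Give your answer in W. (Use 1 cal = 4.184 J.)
Convert to SI: W = 9598.1 J, t = 20.0016 s
P = W/t = 9598.1/20.0016 = 479.9 W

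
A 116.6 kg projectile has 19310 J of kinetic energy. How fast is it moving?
v = √(2·KE/m) = √(2·19310/116.6) = 18.2 m/s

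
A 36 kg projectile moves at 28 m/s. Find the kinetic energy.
KE = ½mv² = ½(36)(28)² = 14112.0 J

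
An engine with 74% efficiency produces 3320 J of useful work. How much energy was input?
W_in = W_out/η = 3320/0.74 = 4486 J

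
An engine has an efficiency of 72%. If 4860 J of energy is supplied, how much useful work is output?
W_out = η·W_in = 0.72·4860 = 3499.2 J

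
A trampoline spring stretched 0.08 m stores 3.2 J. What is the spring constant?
k = 2·PE/x² = 2·3.2/(0.08)² = 1000 N/m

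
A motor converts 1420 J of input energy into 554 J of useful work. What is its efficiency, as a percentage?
η = W_out/W_in = 554/1420 = 39.01%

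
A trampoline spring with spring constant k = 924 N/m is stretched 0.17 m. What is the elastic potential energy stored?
PE = ½kx² = ½(924)(0.17)² = 13.35 J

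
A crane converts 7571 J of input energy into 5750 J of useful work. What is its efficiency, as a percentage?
η = W_out/W_in = 5750/7571 = 75.95%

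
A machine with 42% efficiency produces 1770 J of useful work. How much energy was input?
W_in = W_out/η = 1770/0.42 = 4214 J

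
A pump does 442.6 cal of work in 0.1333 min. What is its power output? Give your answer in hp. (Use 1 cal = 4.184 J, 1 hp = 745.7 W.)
Convert to SI: W = 1851.84 J, t = 7.998 s
P = W/t = 1851.84/7.998 = 231.538 W = 0.3105 hp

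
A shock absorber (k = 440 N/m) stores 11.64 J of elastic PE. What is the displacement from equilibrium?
x = √(2·PE/k) = √(2·11.64/440) = 0.23 m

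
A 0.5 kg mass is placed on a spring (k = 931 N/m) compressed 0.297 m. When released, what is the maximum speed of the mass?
½kx² = ½mv² ⇒ v = x√(k/m) = (0.297)√(931/0.5) = 12.82 m/s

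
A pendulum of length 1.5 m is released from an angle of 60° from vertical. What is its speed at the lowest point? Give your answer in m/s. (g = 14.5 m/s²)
h = L(1 − cosθ) = 1.5(1 − cos60°) = 0.75 m
v = √(2gh) = √(2·14.5·0.75) = 4.664 m/s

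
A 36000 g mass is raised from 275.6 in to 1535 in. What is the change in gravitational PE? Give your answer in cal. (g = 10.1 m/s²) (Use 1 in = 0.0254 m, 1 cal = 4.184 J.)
Convert to SI: m = 36.0 kg, Δh = 31.9888 m
ΔPE = mgΔh = (36.0)(10.1)(31.9888) = 11631.1 J = 2780 cal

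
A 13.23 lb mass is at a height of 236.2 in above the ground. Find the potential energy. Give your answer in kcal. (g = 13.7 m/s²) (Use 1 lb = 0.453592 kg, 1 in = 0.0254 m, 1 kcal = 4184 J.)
Convert to SI: m = 6.00102 kg, h = 5.99948 m
PE = mgh = (6.00102)(13.7)(5.99948) = 493.241 J = 0.1179 kcal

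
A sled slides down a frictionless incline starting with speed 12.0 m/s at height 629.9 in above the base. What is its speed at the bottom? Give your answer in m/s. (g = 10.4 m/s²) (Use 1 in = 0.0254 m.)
Convert to SI: v₀ = 12.0 m/s, h = 15.9995 m
½mv₀² + mgh = ½mv² ⇒ v = √(v₀² + 2gh) = √(12.0² + 2·10.4·15.9995) = 21.84 m/s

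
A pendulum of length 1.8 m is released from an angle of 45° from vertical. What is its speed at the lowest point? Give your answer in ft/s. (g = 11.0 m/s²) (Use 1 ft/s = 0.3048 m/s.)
h = L(1 − cosθ) = 1.8(1 − cos45°) = 0.527208 m
v = √(2gh) = √(2·11.0·0.527208) = 3.40567 m/s = 11.17 ft/s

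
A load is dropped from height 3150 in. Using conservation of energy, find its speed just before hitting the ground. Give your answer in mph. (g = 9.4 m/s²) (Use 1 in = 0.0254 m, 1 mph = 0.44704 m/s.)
Convert to SI: h = 80.01 m
mgh = ½mv² ⇒ v = √(2gh) = √(2·9.4·80.01) = 38.7839 m/s = 86.76 mph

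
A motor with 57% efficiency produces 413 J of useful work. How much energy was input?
W_in = W_out/η = 413/0.57 = 724.6 J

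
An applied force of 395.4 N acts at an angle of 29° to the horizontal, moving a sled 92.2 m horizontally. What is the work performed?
W = F·d·cosθ = (395.4)(92.2)cos(29°) = 31890 J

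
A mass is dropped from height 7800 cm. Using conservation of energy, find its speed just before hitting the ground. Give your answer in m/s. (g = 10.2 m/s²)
Convert to SI: h = 78.0 m
mgh = ½mv² ⇒ v = √(2gh) = √(2·10.2·78.0) = 39.89 m/s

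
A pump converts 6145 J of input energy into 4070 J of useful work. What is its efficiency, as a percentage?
η = W_out/W_in = 4070/6145 = 66.23%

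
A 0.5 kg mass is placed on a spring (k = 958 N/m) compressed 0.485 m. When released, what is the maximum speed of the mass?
½kx² = ½mv² ⇒ v = x√(k/m) = (0.485)√(958/0.5) = 21.23 m/s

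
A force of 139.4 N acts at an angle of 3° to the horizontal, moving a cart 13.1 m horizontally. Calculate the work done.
W = F·d·cosθ = (139.4)(13.1)cos(3°) = 1824 J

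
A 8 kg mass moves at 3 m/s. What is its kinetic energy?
KE = ½mv² = ½(8)(3)² = 36.0 J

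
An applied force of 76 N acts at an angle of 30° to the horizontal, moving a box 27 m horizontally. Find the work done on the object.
W = F·d·cosθ = (76)(27)cos(30°) = 1777 J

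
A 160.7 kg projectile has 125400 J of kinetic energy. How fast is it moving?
v = √(2·KE/m) = √(2·125400/160.7) = 39.51 m/s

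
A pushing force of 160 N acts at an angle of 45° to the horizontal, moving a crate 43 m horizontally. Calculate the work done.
W = F·d·cosθ = (160)(43)cos(45°) = 4865 J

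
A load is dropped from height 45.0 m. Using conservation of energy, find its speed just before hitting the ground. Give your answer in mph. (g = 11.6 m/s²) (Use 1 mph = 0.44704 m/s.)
mgh = ½mv² ⇒ v = √(2gh) = √(2·11.6·45.0) = 32.311 m/s = 72.28 mph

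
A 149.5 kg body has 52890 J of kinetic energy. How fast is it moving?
v = √(2·KE/m) = √(2·52890/149.5) = 26.6 m/s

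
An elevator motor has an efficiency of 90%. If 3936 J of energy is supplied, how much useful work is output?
W_out = η·W_in = 0.9·3936 = 3542.4 J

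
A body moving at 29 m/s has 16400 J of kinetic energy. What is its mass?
m = 2·KE/v² = 2·16400/(29)² = 39.0 kg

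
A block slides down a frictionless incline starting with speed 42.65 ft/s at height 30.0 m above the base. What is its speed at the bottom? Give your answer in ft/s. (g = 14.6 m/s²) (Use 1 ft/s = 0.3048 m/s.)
Convert to SI: v₀ = 12.9997 m/s, h = 30.0 m
½mv₀² + mgh = ½mv² ⇒ v = √(v₀² + 2gh) = √(12.9997² + 2·14.6·30.0) = 32.3263 m/s = 106.1 ft/s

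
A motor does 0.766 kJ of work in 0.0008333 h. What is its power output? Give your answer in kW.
Convert to SI: W = 766.0 J, t = 2.99988 s
P = W/t = 766.0/2.99988 = 255.344 W = 0.2553 kW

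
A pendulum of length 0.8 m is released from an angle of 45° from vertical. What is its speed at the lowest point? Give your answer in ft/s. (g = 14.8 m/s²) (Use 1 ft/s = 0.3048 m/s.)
h = L(1 − cosθ) = 0.8(1 − cos45°) = 0.234315 m
v = √(2gh) = √(2·14.8·0.234315) = 2.63357 m/s = 8.64 ft/s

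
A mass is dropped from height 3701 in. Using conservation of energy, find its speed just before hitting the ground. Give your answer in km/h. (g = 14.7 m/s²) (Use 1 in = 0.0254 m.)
Convert to SI: h = 94.0054 m
mgh = ½mv² ⇒ v = √(2gh) = √(2·14.7·94.0054) = 52.5715 m/s = 189.3 km/h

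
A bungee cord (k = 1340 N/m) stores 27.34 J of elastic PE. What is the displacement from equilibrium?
x = √(2·PE/k) = √(2·27.34/1340) = 0.202 m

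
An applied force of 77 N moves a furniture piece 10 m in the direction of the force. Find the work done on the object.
W = F·d = (77)(10) = 770.0 J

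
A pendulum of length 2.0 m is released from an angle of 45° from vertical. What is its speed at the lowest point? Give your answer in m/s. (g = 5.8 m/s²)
h = L(1 − cosθ) = 2.0(1 − cos45°) = 0.585786 m
v = √(2gh) = √(2·5.8·0.585786) = 2.607 m/s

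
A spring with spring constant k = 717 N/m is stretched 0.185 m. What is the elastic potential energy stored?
PE = ½kx² = ½(717)(0.185)² = 12.27 J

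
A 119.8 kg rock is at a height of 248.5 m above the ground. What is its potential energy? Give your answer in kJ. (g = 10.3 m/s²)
PE = mgh = (119.8)(10.3)(248.5) = 306634 J = 306.6 kJ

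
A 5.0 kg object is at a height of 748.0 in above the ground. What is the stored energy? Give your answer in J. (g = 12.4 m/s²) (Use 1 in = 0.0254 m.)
Convert to SI: m = 5.0 kg, h = 18.9992 m
PE = mgh = (5.0)(12.4)(18.9992) = 1178 J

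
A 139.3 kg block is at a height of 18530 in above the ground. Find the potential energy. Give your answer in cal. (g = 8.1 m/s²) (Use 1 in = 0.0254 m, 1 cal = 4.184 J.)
Convert to SI: m = 139.3 kg, h = 470.662 m
PE = mgh = (139.3)(8.1)(470.662) = 531062 J = 126900 cal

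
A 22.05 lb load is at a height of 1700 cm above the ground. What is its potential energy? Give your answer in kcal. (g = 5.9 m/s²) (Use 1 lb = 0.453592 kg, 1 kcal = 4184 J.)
Convert to SI: m = 10.0017 kg, h = 17.0 m
PE = mgh = (10.0017)(5.9)(17.0) = 1003.17 J = 0.2398 kcal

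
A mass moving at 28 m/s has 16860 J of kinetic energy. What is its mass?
m = 2·KE/v² = 2·16860/(28)² = 43.01 kg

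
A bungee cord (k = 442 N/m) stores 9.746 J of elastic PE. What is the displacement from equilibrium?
x = √(2·PE/k) = √(2·9.746/442) = 0.21 m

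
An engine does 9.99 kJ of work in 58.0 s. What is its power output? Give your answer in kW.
Convert to SI: W = 9990.0 J, t = 58.0 s
P = W/t = 9990.0/58.0 = 172.241 W = 0.1722 kW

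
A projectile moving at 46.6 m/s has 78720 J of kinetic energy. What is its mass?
m = 2·KE/v² = 2·78720/(46.6)² = 72.5 kg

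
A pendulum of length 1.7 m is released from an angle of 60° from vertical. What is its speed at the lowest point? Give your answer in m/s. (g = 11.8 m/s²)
h = L(1 − cosθ) = 1.7(1 − cos60°) = 0.85 m
v = √(2gh) = √(2·11.8·0.85) = 4.479 m/s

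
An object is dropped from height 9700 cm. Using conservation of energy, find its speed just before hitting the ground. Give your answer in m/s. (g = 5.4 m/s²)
Convert to SI: h = 97.0 m
mgh = ½mv² ⇒ v = √(2gh) = √(2·5.4·97.0) = 32.37 m/s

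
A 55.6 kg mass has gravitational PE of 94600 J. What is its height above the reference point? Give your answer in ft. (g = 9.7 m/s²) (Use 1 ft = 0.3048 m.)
h = PE/(mg) = 94600.0/(55.6·9.7) = 175.406 m = 575.5 ft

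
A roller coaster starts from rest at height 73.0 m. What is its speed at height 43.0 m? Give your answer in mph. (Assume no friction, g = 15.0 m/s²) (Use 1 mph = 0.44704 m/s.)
mgh₁ = mgh₂ + ½mv² ⇒ v = √(2g(h₁−h₂)) = √(2·15.0·30.0) = 30.0 m/s = 67.11 mph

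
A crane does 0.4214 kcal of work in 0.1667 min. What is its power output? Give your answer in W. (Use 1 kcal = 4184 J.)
Convert to SI: W = 1763.14 J, t = 10.002 s
P = W/t = 1763.14/10.002 = 176.3 W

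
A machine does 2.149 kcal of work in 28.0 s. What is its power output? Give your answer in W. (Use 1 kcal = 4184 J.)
Convert to SI: W = 8991.42 J, t = 28.0 s
P = W/t = 8991.42/28.0 = 321.1 W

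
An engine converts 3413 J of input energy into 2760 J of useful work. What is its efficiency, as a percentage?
η = W_out/W_in = 2760/3413 = 80.87%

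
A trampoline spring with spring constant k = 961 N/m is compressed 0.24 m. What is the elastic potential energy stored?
PE = ½kx² = ½(961)(0.24)² = 27.68 J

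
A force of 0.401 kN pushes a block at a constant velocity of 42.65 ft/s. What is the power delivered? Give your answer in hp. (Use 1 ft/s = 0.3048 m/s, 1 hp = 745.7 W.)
Convert to SI: F = 401.0 N, v = 12.9997 m/s
P = Fv = (401.0)(12.9997) = 5212.89 W = 6.991 hp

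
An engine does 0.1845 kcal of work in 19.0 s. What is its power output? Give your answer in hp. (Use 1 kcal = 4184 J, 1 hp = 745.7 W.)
Convert to SI: W = 771.948 J, t = 19.0 s
P = W/t = 771.948/19.0 = 40.6288 W = 0.05448 hp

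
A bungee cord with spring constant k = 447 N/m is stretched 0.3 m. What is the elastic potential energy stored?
PE = ½kx² = ½(447)(0.3)² = 20.12 J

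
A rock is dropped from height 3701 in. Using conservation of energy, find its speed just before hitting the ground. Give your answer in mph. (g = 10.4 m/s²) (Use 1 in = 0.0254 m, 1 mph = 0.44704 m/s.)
Convert to SI: h = 94.0054 m
mgh = ½mv² ⇒ v = √(2gh) = √(2·10.4·94.0054) = 44.2189 m/s = 98.91 mph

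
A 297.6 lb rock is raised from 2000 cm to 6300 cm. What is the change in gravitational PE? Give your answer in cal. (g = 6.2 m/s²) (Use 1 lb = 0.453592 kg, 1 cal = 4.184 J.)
Convert to SI: m = 134.989 kg, Δh = 43.0 m
ΔPE = mgΔh = (134.989)(6.2)(43.0) = 35988.1 J = 8601 cal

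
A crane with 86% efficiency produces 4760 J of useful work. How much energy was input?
W_in = W_out/η = 4760/0.86 = 5535 J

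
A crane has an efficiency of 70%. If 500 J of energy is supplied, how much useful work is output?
W_out = η·W_in = 0.7·500 = 350.0 J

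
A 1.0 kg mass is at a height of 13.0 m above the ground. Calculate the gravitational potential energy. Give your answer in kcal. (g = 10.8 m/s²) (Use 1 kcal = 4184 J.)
PE = mgh = (1.0)(10.8)(13.0) = 140.4 J = 0.03356 kcal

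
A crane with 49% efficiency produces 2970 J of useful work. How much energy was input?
W_in = W_out/η = 2970/0.49 = 6061 J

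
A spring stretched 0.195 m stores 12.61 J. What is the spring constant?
k = 2·PE/x² = 2·12.61/(0.195)² = 663.2 N/m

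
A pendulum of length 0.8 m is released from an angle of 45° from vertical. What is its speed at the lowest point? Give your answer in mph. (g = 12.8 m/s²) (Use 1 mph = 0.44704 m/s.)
h = L(1 − cosθ) = 0.8(1 − cos45°) = 0.234315 m
v = √(2gh) = √(2·12.8·0.234315) = 2.44917 m/s = 5.479 mph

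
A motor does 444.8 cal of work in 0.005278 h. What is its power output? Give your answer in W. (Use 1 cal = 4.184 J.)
Convert to SI: W = 1861.04 J, t = 19.0008 s
P = W/t = 1861.04/19.0008 = 97.95 W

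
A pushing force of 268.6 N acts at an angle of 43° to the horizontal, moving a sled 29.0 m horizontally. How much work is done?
W = F·d·cosθ = (268.6)(29.0)cos(43°) = 5697 J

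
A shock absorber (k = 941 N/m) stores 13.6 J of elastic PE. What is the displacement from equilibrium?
x = √(2·PE/k) = √(2·13.6/941) = 0.17 m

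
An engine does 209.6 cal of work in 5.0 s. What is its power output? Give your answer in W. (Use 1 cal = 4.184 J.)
Convert to SI: W = 876.966 J, t = 5.0 s
P = W/t = 876.966/5.0 = 175.4 W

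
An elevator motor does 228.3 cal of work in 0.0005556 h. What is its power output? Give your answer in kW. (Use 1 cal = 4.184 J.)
Convert to SI: W = 955.207 J, t = 2.00016 s
P = W/t = 955.207/2.00016 = 477.565 W = 0.4776 kW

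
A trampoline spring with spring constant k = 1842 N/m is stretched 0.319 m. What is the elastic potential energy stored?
PE = ½kx² = ½(1842)(0.319)² = 93.72 J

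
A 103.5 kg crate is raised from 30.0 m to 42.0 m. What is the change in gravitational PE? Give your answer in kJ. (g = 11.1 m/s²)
ΔPE = mgΔh = (103.5)(11.1)(12.0) = 13786.2 J = 13.79 kJ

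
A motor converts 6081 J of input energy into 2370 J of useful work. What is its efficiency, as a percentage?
η = W_out/W_in = 2370/6081 = 38.97%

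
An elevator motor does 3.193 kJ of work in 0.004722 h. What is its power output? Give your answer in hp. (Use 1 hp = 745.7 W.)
Convert to SI: W = 3193.0 J, t = 16.9992 s
P = W/t = 3193.0/16.9992 = 187.832 W = 0.2519 hp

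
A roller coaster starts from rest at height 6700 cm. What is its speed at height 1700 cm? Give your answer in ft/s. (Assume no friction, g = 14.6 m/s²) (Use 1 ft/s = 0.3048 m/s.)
Convert to SI: h₁−h₂ = 50.0 m
mgh₁ = mgh₂ + ½mv² ⇒ v = √(2g(h₁−h₂)) = √(2·14.6·50.0) = 38.2099 m/s = 125.4 ft/s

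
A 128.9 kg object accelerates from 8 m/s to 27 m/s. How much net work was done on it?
W = ΔKE = ½m(v₂² − v₁²) = ½(128.9)(27² − 8²) = 42859.25 J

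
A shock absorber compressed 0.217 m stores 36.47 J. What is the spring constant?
k = 2·PE/x² = 2·36.47/(0.217)² = 1549 N/m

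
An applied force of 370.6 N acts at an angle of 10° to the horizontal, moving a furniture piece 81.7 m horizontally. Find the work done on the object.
W = F·d·cosθ = (370.6)(81.7)cos(10°) = 29820 J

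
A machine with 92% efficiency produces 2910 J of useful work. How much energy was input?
W_in = W_out/η = 2910/0.92 = 3163 J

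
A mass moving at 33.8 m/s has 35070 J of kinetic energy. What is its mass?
m = 2·KE/v² = 2·35070/(33.8)² = 61.39 kg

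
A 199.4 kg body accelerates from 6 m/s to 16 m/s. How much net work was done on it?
W = ΔKE = ½m(v₂² − v₁²) = ½(199.4)(16² − 6²) = 21934.0 J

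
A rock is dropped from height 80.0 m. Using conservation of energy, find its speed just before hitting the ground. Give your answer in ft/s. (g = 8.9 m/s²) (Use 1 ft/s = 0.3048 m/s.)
mgh = ½mv² ⇒ v = √(2gh) = √(2·8.9·80.0) = 37.7359 m/s = 123.8 ft/s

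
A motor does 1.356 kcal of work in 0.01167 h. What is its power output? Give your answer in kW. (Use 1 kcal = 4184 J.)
Convert to SI: W = 5673.5 J, t = 42.012 s
P = W/t = 5673.5/42.012 = 135.045 W = 0.135 kW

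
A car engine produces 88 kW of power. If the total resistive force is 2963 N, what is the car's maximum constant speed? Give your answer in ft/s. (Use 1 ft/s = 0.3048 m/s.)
P = Fv ⇒ v = P/F = 88000 W/2963.0 N = 29.6996 m/s = 97.44 ft/s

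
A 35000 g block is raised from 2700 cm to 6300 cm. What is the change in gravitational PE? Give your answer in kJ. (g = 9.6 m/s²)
Convert to SI: m = 35.0 kg, Δh = 36.0 m
ΔPE = mgΔh = (35.0)(9.6)(36.0) = 12096.0 J = 12.1 kJ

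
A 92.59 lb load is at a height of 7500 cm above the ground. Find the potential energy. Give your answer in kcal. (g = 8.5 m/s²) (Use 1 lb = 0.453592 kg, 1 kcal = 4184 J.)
Convert to SI: m = 41.9981 kg, h = 75.0 m
PE = mgh = (41.9981)(8.5)(75.0) = 26773.8 J = 6.399 kcal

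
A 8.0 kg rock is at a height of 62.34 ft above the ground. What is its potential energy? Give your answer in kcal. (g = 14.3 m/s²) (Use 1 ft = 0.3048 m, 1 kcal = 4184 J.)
Convert to SI: m = 8.0 kg, h = 19.0012 m
PE = mgh = (8.0)(14.3)(19.0012) = 2173.74 J = 0.5195 kcal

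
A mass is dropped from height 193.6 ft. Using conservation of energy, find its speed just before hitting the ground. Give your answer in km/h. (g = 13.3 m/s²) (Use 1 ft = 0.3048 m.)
Convert to SI: h = 59.0093 m
mgh = ½mv² ⇒ v = √(2gh) = √(2·13.3·59.0093) = 39.6188 m/s = 142.6 km/h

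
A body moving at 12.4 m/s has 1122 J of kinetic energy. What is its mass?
m = 2·KE/v² = 2·1122/(12.4)² = 14.59 kg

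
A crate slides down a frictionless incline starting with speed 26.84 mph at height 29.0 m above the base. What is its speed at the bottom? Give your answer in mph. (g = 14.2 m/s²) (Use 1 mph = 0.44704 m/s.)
Convert to SI: v₀ = 11.9986 m/s, h = 29.0 m
½mv₀² + mgh = ½mv² ⇒ v = √(v₀² + 2gh) = √(11.9986² + 2·14.2·29.0) = 31.1057 m/s = 69.58 mph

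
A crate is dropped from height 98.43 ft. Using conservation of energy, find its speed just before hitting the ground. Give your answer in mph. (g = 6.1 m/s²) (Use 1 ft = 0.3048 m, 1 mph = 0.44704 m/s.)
Convert to SI: h = 30.0015 m
mgh = ½mv² ⇒ v = √(2gh) = √(2·6.1·30.0015) = 19.1316 m/s = 42.8 mph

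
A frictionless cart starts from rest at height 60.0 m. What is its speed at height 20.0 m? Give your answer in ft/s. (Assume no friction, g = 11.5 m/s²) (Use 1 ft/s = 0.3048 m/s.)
mgh₁ = mgh₂ + ½mv² ⇒ v = √(2g(h₁−h₂)) = √(2·11.5·40.0) = 30.3315 m/s = 99.51 ft/s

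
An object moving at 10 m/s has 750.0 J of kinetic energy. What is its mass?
m = 2·KE/v² = 2·750.0/(10)² = 15.0 kg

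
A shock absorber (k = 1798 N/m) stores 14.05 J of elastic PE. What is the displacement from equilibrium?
x = √(2·PE/k) = √(2·14.05/1798) = 0.125 m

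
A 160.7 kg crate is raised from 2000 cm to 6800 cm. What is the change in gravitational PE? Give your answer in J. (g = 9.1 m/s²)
Convert to SI: m = 160.7 kg, Δh = 48.0 m
ΔPE = mgΔh = (160.7)(9.1)(48.0) = 70190 J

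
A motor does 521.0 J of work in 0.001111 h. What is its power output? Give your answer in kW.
Convert to SI: W = 521.0 J, t = 3.9996 s
P = W/t = 521.0/3.9996 = 130.263 W = 0.1303 kW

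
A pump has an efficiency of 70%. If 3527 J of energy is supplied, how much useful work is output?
W_out = η·W_in = 0.7·3527 = 2468.9 J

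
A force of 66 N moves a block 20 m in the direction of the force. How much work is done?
W = F·d = (66)(20) = 1320 J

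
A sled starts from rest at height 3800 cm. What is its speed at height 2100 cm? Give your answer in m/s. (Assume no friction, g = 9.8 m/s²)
Convert to SI: h₁−h₂ = 17.0 m
mgh₁ = mgh₂ + ½mv² ⇒ v = √(2g(h₁−h₂)) = √(2·9.8·17.0) = 18.25 m/s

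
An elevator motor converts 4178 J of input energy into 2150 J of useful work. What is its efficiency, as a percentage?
η = W_out/W_in = 2150/4178 = 51.46%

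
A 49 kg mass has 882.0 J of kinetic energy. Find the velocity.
v = √(2·KE/m) = √(2·882.0/49) = 6.0 m/s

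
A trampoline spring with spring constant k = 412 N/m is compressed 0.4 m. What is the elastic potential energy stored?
PE = ½kx² = ½(412)(0.4)² = 32.96 J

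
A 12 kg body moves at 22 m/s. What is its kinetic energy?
KE = ½mv² = ½(12)(22)² = 2904.0 J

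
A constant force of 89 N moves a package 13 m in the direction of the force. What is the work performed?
W = F·d = (89)(13) = 1157 J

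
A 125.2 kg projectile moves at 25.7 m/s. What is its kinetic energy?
KE = ½mv² = ½(125.2)(25.7)² = 41350 J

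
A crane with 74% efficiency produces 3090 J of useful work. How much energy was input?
W_in = W_out/η = 3090/0.74 = 4176 J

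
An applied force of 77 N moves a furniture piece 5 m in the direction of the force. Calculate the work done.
W = F·d = (77)(5) = 385.0 J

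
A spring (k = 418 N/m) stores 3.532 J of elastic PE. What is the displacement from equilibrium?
x = √(2·PE/k) = √(2·3.532/418) = 0.13 m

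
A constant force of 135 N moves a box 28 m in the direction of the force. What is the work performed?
W = F·d = (135)(28) = 3780 J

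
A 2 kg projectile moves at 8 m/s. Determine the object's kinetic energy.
KE = ½mv² = ½(2)(8)² = 64.0 J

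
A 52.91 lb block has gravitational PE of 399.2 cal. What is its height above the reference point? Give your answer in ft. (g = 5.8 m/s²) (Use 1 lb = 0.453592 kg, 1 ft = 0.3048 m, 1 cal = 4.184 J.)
Convert to SI: m = 23.9996 kg, PE = 1670.25 J
h = PE/(mg) = 1670.25/(23.9996·5.8) = 11.9992 m = 39.37 ft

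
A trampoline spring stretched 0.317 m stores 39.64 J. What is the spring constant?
k = 2·PE/x² = 2·39.64/(0.317)² = 788.9 N/m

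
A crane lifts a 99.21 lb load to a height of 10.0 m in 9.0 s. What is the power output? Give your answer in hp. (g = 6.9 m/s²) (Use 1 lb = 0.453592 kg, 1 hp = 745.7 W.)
Convert to SI: m = 45.0009 kg, h = 10.0 m, t = 9.0 s
P = mgh/t = (45.0009)(6.9)(10.0)/9.0 = 345.007 W = 0.4627 hp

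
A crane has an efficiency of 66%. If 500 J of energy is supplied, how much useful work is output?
W_out = η·W_in = 0.66·500 = 330.0 J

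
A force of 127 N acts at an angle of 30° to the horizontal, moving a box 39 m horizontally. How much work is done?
W = F·d·cosθ = (127)(39)cos(30°) = 4289 J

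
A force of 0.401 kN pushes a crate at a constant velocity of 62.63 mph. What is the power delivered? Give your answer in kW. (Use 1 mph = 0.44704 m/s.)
Convert to SI: F = 401.0 N, v = 27.9981 m/s
P = Fv = (401.0)(27.9981) = 11227.2 W = 11.23 kW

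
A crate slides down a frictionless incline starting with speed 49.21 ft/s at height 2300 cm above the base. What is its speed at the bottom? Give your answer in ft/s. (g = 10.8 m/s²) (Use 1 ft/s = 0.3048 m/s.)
Convert to SI: v₀ = 14.9992 m/s, h = 23.0 m
½mv₀² + mgh = ½mv² ⇒ v = √(v₀² + 2gh) = √(14.9992² + 2·10.8·23.0) = 26.8659 m/s = 88.14 ft/s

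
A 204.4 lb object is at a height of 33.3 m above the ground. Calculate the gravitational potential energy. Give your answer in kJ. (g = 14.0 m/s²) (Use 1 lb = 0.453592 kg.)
Convert to SI: m = 92.7142 kg, h = 33.3 m
PE = mgh = (92.7142)(14.0)(33.3) = 43223.4 J = 43.22 kJ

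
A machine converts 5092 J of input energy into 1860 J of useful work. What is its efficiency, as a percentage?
η = W_out/W_in = 1860/5092 = 36.53%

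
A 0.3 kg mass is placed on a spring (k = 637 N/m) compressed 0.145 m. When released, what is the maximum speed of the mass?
½kx² = ½mv² ⇒ v = x√(k/m) = (0.145)√(637/0.3) = 6.682 m/s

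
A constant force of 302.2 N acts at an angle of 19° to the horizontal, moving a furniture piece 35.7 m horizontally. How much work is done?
W = F·d·cosθ = (302.2)(35.7)cos(19°) = 10200 J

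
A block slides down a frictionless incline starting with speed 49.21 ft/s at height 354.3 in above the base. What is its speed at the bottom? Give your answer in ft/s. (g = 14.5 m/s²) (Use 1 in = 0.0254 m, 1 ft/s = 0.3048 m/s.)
Convert to SI: v₀ = 14.9992 m/s, h = 8.99922 m
½mv₀² + mgh = ½mv² ⇒ v = √(v₀² + 2gh) = √(14.9992² + 2·14.5·8.99922) = 22.0444 m/s = 72.32 ft/s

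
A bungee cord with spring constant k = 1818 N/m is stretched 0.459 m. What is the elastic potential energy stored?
PE = ½kx² = ½(1818)(0.459)² = 191.5 J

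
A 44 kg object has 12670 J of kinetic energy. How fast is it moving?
v = √(2·KE/m) = √(2·12670/44) = 24.0 m/s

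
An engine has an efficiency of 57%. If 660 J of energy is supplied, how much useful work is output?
W_out = η·W_in = 0.57·660 = 376.2 J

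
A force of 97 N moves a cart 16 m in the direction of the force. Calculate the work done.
W = F·d = (97)(16) = 1552 J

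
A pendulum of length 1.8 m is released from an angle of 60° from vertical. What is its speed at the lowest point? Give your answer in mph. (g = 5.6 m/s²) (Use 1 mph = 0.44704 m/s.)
h = L(1 − cosθ) = 1.8(1 − cos60°) = 0.9 m
v = √(2gh) = √(2·5.6·0.9) = 3.1749 m/s = 7.102 mph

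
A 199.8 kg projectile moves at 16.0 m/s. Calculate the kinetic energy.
KE = ½mv² = ½(199.8)(16.0)² = 25570 J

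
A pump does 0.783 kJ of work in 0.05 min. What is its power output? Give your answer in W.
Convert to SI: W = 783.0 J, t = 3.0 s
P = W/t = 783.0/3.0 = 261.0 W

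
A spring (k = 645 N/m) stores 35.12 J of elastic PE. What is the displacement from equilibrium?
x = √(2·PE/k) = √(2·35.12/645) = 0.33 m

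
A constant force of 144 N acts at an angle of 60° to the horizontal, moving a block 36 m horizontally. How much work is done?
W = F·d·cosθ = (144)(36)cos(60°) = 2592 J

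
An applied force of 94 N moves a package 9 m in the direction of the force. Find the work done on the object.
W = F·d = (94)(9) = 846.0 J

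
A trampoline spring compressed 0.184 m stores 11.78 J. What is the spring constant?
k = 2·PE/x² = 2·11.78/(0.184)² = 695.9 N/m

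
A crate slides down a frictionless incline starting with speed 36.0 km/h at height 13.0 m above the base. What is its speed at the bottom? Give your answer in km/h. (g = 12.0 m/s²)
Convert to SI: v₀ = 10.0 m/s, h = 13.0 m
½mv₀² + mgh = ½mv² ⇒ v = √(v₀² + 2gh) = √(10.0² + 2·12.0·13.0) = 20.2978 m/s = 73.07 km/h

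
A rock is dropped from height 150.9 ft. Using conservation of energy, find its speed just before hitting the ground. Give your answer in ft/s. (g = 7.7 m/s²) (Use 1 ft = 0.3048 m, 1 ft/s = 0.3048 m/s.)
Convert to SI: h = 45.9943 m
mgh = ½mv² ⇒ v = √(2gh) = √(2·7.7·45.9943) = 26.6141 m/s = 87.32 ft/s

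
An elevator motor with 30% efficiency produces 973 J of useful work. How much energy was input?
W_in = W_out/η = 973/0.3 = 3243 J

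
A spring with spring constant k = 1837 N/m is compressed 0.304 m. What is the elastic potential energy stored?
PE = ½kx² = ½(1837)(0.304)² = 84.88 J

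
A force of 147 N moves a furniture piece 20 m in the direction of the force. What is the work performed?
W = F·d = (147)(20) = 2940 J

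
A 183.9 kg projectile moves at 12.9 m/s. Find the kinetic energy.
KE = ½mv² = ½(183.9)(12.9)² = 15300 J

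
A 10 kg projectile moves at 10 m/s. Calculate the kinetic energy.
KE = ½mv² = ½(10)(10)² = 500.0 J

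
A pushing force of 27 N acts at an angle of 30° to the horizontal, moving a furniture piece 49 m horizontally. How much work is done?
W = F·d·cosθ = (27)(49)cos(30°) = 1146 J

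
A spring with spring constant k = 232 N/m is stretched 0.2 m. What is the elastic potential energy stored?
PE = ½kx² = ½(232)(0.2)² = 4.64 J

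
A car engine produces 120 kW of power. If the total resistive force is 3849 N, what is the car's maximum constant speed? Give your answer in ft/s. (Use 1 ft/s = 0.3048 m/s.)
P = Fv ⇒ v = P/F = 120000 W/3849.0 N = 31.1769 m/s = 102.3 ft/s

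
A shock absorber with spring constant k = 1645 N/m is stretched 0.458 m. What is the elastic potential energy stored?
PE = ½kx² = ½(1645)(0.458)² = 172.5 J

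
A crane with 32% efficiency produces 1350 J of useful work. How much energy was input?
W_in = W_out/η = 1350/0.32 = 4219 J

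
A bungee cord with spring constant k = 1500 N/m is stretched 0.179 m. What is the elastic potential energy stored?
PE = ½kx² = ½(1500)(0.179)² = 24.03 J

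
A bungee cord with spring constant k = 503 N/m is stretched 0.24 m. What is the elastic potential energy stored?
PE = ½kx² = ½(503)(0.24)² = 14.49 J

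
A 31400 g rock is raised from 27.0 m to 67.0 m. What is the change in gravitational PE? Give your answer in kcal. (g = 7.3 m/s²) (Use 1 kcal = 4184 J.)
Convert to SI: m = 31.4 kg, Δh = 40.0 m
ΔPE = mgΔh = (31.4)(7.3)(40.0) = 9168.8 J = 2.191 kcal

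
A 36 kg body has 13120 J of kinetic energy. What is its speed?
v = √(2·KE/m) = √(2·13120/36) = 27.0 m/s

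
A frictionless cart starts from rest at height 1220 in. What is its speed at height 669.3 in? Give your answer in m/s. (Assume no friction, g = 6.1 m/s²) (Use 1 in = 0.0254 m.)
Convert to SI: h₁−h₂ = 13.9878 m
mgh₁ = mgh₂ + ½mv² ⇒ v = √(2g(h₁−h₂)) = √(2·6.1·13.9878) = 13.06 m/s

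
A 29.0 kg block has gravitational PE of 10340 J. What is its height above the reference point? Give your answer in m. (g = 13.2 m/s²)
h = PE/(mg) = 10340.0/(29.0·13.2) = 27.01 m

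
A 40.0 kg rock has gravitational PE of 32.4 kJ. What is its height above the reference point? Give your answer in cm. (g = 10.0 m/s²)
Convert to SI: m = 40.0 kg, PE = 32400.0 J
h = PE/(mg) = 32400.0/(40.0·10.0) = 81.0 m = 8100 cm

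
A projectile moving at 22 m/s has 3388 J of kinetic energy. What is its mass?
m = 2·KE/v² = 2·3388/(22)² = 14.0 kg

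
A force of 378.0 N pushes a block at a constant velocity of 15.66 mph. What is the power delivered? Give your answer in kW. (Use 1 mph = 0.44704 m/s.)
Convert to SI: F = 378.0 N, v = 7.00065 m/s
P = Fv = (378.0)(7.00065) = 2646.24 W = 2.646 kW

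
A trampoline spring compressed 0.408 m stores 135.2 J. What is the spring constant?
k = 2·PE/x² = 2·135.2/(0.408)² = 1624 N/m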